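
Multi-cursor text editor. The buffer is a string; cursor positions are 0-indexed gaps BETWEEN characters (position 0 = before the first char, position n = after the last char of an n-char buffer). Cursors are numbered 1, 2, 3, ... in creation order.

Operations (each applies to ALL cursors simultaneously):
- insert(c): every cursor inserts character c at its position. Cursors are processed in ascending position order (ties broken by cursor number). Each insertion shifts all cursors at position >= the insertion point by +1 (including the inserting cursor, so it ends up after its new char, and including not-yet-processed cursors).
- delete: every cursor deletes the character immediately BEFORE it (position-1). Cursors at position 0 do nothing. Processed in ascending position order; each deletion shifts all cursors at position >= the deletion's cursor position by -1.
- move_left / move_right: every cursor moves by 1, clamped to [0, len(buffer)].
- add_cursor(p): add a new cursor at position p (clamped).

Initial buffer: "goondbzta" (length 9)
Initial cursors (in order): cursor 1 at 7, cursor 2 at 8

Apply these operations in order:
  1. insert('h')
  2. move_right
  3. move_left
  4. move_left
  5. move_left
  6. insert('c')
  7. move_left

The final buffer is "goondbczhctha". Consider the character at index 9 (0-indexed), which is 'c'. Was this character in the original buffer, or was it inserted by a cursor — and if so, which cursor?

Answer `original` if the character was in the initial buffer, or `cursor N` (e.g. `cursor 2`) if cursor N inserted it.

After op 1 (insert('h')): buffer="goondbzhtha" (len 11), cursors c1@8 c2@10, authorship .......1.2.
After op 2 (move_right): buffer="goondbzhtha" (len 11), cursors c1@9 c2@11, authorship .......1.2.
After op 3 (move_left): buffer="goondbzhtha" (len 11), cursors c1@8 c2@10, authorship .......1.2.
After op 4 (move_left): buffer="goondbzhtha" (len 11), cursors c1@7 c2@9, authorship .......1.2.
After op 5 (move_left): buffer="goondbzhtha" (len 11), cursors c1@6 c2@8, authorship .......1.2.
After op 6 (insert('c')): buffer="goondbczhctha" (len 13), cursors c1@7 c2@10, authorship ......1.12.2.
After op 7 (move_left): buffer="goondbczhctha" (len 13), cursors c1@6 c2@9, authorship ......1.12.2.
Authorship (.=original, N=cursor N): . . . . . . 1 . 1 2 . 2 .
Index 9: author = 2

Answer: cursor 2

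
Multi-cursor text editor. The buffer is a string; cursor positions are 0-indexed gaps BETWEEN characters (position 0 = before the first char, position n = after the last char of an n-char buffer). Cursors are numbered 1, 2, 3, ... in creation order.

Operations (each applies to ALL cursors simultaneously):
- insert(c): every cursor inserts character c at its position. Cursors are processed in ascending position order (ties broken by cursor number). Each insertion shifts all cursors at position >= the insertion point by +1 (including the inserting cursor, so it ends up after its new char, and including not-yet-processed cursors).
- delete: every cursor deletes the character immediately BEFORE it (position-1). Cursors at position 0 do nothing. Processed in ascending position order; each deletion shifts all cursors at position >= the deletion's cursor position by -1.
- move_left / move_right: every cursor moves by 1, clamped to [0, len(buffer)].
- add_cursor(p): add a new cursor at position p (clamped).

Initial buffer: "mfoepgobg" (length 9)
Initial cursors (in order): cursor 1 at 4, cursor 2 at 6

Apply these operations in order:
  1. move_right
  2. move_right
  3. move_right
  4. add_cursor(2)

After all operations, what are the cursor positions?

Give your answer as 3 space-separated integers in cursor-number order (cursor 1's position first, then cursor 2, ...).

Answer: 7 9 2

Derivation:
After op 1 (move_right): buffer="mfoepgobg" (len 9), cursors c1@5 c2@7, authorship .........
After op 2 (move_right): buffer="mfoepgobg" (len 9), cursors c1@6 c2@8, authorship .........
After op 3 (move_right): buffer="mfoepgobg" (len 9), cursors c1@7 c2@9, authorship .........
After op 4 (add_cursor(2)): buffer="mfoepgobg" (len 9), cursors c3@2 c1@7 c2@9, authorship .........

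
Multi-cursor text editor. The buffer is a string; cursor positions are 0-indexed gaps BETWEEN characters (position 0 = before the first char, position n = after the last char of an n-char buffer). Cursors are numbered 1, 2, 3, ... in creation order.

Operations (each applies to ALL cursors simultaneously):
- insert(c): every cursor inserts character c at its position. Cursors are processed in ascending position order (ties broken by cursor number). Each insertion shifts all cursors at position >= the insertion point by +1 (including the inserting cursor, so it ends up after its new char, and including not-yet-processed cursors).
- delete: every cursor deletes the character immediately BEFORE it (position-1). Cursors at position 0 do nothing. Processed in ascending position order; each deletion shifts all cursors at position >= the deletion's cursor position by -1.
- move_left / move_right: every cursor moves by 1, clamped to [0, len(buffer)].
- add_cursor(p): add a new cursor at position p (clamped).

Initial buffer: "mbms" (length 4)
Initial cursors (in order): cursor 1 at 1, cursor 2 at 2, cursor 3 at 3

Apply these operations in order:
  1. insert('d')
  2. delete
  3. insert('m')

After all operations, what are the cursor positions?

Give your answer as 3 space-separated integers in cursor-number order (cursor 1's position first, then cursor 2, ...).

Answer: 2 4 6

Derivation:
After op 1 (insert('d')): buffer="mdbdmds" (len 7), cursors c1@2 c2@4 c3@6, authorship .1.2.3.
After op 2 (delete): buffer="mbms" (len 4), cursors c1@1 c2@2 c3@3, authorship ....
After op 3 (insert('m')): buffer="mmbmmms" (len 7), cursors c1@2 c2@4 c3@6, authorship .1.2.3.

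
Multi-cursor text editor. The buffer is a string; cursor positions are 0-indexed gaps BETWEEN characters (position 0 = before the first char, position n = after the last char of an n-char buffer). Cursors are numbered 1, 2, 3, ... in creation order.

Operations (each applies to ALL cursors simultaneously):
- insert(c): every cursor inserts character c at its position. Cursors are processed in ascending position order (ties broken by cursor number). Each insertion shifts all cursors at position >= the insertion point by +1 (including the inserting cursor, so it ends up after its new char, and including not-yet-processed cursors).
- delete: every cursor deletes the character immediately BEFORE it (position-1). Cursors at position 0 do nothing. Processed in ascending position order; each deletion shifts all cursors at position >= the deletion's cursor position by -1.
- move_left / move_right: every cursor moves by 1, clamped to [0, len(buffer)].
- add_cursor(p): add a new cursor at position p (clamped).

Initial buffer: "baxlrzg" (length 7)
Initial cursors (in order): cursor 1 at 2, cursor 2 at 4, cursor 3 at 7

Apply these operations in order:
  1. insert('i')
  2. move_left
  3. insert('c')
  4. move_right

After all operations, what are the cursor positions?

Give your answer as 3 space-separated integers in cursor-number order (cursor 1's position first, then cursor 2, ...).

After op 1 (insert('i')): buffer="baixlirzgi" (len 10), cursors c1@3 c2@6 c3@10, authorship ..1..2...3
After op 2 (move_left): buffer="baixlirzgi" (len 10), cursors c1@2 c2@5 c3@9, authorship ..1..2...3
After op 3 (insert('c')): buffer="bacixlcirzgci" (len 13), cursors c1@3 c2@7 c3@12, authorship ..11..22...33
After op 4 (move_right): buffer="bacixlcirzgci" (len 13), cursors c1@4 c2@8 c3@13, authorship ..11..22...33

Answer: 4 8 13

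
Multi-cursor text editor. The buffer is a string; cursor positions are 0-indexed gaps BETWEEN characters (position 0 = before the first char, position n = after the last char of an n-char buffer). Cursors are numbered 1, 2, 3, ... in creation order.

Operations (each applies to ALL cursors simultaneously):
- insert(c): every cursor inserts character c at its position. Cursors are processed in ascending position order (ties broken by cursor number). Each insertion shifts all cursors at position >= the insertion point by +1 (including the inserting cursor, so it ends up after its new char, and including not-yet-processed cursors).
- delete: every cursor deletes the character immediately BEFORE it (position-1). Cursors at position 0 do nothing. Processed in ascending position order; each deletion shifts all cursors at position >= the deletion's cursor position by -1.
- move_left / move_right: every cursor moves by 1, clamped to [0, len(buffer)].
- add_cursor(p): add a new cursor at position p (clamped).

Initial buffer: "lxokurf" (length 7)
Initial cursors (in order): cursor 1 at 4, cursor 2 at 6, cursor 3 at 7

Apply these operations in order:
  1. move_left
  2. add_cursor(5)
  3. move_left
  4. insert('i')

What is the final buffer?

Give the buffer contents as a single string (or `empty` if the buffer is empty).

Answer: lxiokiiuirf

Derivation:
After op 1 (move_left): buffer="lxokurf" (len 7), cursors c1@3 c2@5 c3@6, authorship .......
After op 2 (add_cursor(5)): buffer="lxokurf" (len 7), cursors c1@3 c2@5 c4@5 c3@6, authorship .......
After op 3 (move_left): buffer="lxokurf" (len 7), cursors c1@2 c2@4 c4@4 c3@5, authorship .......
After op 4 (insert('i')): buffer="lxiokiiuirf" (len 11), cursors c1@3 c2@7 c4@7 c3@9, authorship ..1..24.3..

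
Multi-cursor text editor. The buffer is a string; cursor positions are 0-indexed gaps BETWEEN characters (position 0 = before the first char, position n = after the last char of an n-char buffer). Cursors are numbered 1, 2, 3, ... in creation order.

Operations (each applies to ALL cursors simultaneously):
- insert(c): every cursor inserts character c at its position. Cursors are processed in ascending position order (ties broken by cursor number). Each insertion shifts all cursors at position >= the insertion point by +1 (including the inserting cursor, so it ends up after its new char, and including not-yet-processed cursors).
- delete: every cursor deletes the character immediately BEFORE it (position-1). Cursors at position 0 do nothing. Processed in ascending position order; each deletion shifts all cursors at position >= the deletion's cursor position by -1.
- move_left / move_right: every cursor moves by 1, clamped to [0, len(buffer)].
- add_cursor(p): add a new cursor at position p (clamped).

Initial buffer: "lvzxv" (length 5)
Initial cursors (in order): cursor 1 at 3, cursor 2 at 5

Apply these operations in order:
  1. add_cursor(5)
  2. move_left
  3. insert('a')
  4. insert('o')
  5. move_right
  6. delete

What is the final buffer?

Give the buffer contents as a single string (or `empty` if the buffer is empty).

Answer: lvaoxaao

Derivation:
After op 1 (add_cursor(5)): buffer="lvzxv" (len 5), cursors c1@3 c2@5 c3@5, authorship .....
After op 2 (move_left): buffer="lvzxv" (len 5), cursors c1@2 c2@4 c3@4, authorship .....
After op 3 (insert('a')): buffer="lvazxaav" (len 8), cursors c1@3 c2@7 c3@7, authorship ..1..23.
After op 4 (insert('o')): buffer="lvaozxaaoov" (len 11), cursors c1@4 c2@10 c3@10, authorship ..11..2323.
After op 5 (move_right): buffer="lvaozxaaoov" (len 11), cursors c1@5 c2@11 c3@11, authorship ..11..2323.
After op 6 (delete): buffer="lvaoxaao" (len 8), cursors c1@4 c2@8 c3@8, authorship ..11.232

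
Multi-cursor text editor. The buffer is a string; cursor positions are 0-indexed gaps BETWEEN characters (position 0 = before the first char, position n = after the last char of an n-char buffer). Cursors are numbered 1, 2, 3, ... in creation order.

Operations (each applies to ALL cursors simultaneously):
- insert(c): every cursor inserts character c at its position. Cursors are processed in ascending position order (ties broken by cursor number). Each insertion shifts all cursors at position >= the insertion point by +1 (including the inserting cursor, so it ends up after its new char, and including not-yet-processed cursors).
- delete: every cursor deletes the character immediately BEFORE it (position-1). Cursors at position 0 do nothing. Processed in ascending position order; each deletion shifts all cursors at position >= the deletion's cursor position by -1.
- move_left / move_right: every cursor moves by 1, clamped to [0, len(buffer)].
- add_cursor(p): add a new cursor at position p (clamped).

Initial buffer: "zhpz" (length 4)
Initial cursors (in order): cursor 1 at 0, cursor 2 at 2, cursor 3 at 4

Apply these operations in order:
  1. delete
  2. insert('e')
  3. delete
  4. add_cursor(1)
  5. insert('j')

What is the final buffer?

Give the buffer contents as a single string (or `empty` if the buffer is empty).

After op 1 (delete): buffer="zp" (len 2), cursors c1@0 c2@1 c3@2, authorship ..
After op 2 (insert('e')): buffer="ezepe" (len 5), cursors c1@1 c2@3 c3@5, authorship 1.2.3
After op 3 (delete): buffer="zp" (len 2), cursors c1@0 c2@1 c3@2, authorship ..
After op 4 (add_cursor(1)): buffer="zp" (len 2), cursors c1@0 c2@1 c4@1 c3@2, authorship ..
After op 5 (insert('j')): buffer="jzjjpj" (len 6), cursors c1@1 c2@4 c4@4 c3@6, authorship 1.24.3

Answer: jzjjpj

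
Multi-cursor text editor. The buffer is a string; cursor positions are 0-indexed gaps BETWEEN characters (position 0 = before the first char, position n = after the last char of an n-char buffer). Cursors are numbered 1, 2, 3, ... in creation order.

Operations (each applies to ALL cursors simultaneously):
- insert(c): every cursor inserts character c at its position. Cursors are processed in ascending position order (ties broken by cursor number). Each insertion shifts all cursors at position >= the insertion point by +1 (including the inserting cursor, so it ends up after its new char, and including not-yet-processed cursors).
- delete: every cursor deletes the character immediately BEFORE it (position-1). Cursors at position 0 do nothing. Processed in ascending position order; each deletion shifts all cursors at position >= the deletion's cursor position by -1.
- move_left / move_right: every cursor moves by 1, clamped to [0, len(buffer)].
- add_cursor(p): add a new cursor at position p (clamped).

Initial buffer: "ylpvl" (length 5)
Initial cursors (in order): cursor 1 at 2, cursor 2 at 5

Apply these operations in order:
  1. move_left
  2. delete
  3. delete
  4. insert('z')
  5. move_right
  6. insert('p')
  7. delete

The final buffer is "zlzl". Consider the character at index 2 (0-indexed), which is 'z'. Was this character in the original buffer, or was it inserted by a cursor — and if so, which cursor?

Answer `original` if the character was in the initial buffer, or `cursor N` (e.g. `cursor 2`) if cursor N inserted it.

Answer: cursor 2

Derivation:
After op 1 (move_left): buffer="ylpvl" (len 5), cursors c1@1 c2@4, authorship .....
After op 2 (delete): buffer="lpl" (len 3), cursors c1@0 c2@2, authorship ...
After op 3 (delete): buffer="ll" (len 2), cursors c1@0 c2@1, authorship ..
After op 4 (insert('z')): buffer="zlzl" (len 4), cursors c1@1 c2@3, authorship 1.2.
After op 5 (move_right): buffer="zlzl" (len 4), cursors c1@2 c2@4, authorship 1.2.
After op 6 (insert('p')): buffer="zlpzlp" (len 6), cursors c1@3 c2@6, authorship 1.12.2
After op 7 (delete): buffer="zlzl" (len 4), cursors c1@2 c2@4, authorship 1.2.
Authorship (.=original, N=cursor N): 1 . 2 .
Index 2: author = 2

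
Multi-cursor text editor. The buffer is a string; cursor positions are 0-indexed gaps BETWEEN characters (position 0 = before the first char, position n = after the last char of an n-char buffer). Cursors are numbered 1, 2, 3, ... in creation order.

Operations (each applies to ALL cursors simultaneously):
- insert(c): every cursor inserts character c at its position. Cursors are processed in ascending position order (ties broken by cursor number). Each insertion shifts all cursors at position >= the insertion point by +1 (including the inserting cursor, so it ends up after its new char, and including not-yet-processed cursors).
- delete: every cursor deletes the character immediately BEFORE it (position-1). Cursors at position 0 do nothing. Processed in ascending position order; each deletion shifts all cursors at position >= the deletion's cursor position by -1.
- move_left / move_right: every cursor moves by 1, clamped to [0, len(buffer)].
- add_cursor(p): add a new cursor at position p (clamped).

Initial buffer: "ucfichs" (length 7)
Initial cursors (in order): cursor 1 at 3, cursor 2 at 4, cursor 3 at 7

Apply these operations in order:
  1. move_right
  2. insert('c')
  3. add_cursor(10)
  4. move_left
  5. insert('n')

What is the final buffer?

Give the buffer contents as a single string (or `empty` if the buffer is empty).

Answer: ucfinccnchsnnc

Derivation:
After op 1 (move_right): buffer="ucfichs" (len 7), cursors c1@4 c2@5 c3@7, authorship .......
After op 2 (insert('c')): buffer="ucficcchsc" (len 10), cursors c1@5 c2@7 c3@10, authorship ....1.2..3
After op 3 (add_cursor(10)): buffer="ucficcchsc" (len 10), cursors c1@5 c2@7 c3@10 c4@10, authorship ....1.2..3
After op 4 (move_left): buffer="ucficcchsc" (len 10), cursors c1@4 c2@6 c3@9 c4@9, authorship ....1.2..3
After op 5 (insert('n')): buffer="ucfinccnchsnnc" (len 14), cursors c1@5 c2@8 c3@13 c4@13, authorship ....11.22..343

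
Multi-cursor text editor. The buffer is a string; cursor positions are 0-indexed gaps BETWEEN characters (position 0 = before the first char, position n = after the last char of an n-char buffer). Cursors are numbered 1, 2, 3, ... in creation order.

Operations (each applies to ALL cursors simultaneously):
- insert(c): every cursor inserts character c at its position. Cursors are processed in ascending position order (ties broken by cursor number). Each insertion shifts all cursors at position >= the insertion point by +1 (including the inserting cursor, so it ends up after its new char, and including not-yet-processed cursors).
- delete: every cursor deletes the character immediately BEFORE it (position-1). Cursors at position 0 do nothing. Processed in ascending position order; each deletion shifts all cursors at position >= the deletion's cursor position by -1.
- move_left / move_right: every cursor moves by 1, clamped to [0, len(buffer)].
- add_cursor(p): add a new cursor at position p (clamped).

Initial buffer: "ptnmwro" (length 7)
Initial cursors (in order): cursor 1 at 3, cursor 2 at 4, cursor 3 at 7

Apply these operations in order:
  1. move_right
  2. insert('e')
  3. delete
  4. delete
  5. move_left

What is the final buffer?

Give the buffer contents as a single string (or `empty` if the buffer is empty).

Answer: ptnr

Derivation:
After op 1 (move_right): buffer="ptnmwro" (len 7), cursors c1@4 c2@5 c3@7, authorship .......
After op 2 (insert('e')): buffer="ptnmeweroe" (len 10), cursors c1@5 c2@7 c3@10, authorship ....1.2..3
After op 3 (delete): buffer="ptnmwro" (len 7), cursors c1@4 c2@5 c3@7, authorship .......
After op 4 (delete): buffer="ptnr" (len 4), cursors c1@3 c2@3 c3@4, authorship ....
After op 5 (move_left): buffer="ptnr" (len 4), cursors c1@2 c2@2 c3@3, authorship ....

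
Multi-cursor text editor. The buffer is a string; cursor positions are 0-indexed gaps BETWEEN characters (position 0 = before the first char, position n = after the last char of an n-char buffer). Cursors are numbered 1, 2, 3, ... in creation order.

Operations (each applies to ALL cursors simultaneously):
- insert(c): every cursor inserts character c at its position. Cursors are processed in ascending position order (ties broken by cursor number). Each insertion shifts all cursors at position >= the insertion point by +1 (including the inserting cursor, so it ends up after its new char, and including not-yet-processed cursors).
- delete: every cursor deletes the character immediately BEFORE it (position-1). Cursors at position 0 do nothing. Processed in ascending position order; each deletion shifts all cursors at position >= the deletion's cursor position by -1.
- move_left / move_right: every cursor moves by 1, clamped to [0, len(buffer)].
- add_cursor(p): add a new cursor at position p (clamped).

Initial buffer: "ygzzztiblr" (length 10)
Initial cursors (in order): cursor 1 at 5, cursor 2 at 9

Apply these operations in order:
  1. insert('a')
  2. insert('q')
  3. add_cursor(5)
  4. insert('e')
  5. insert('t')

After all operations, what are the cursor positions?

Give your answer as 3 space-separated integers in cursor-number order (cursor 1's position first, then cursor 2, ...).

After op 1 (insert('a')): buffer="ygzzzatiblar" (len 12), cursors c1@6 c2@11, authorship .....1....2.
After op 2 (insert('q')): buffer="ygzzzaqtiblaqr" (len 14), cursors c1@7 c2@13, authorship .....11....22.
After op 3 (add_cursor(5)): buffer="ygzzzaqtiblaqr" (len 14), cursors c3@5 c1@7 c2@13, authorship .....11....22.
After op 4 (insert('e')): buffer="ygzzzeaqetiblaqer" (len 17), cursors c3@6 c1@9 c2@16, authorship .....3111....222.
After op 5 (insert('t')): buffer="ygzzzetaqettiblaqetr" (len 20), cursors c3@7 c1@11 c2@19, authorship .....331111....2222.

Answer: 11 19 7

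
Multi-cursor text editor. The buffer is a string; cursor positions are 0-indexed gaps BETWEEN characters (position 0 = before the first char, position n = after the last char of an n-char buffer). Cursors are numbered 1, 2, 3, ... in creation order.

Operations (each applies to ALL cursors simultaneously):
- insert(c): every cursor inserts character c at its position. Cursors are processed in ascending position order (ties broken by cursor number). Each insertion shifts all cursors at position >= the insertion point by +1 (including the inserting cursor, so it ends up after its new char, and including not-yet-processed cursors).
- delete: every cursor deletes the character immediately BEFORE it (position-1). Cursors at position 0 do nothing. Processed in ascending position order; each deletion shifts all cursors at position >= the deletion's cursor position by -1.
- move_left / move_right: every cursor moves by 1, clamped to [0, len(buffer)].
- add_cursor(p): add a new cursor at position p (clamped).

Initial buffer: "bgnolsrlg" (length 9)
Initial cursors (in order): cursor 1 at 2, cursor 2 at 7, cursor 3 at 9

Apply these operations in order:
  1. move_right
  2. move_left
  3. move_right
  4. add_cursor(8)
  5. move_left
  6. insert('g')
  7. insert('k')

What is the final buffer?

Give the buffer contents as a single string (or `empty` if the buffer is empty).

Answer: bggknolsrggkklgkg

Derivation:
After op 1 (move_right): buffer="bgnolsrlg" (len 9), cursors c1@3 c2@8 c3@9, authorship .........
After op 2 (move_left): buffer="bgnolsrlg" (len 9), cursors c1@2 c2@7 c3@8, authorship .........
After op 3 (move_right): buffer="bgnolsrlg" (len 9), cursors c1@3 c2@8 c3@9, authorship .........
After op 4 (add_cursor(8)): buffer="bgnolsrlg" (len 9), cursors c1@3 c2@8 c4@8 c3@9, authorship .........
After op 5 (move_left): buffer="bgnolsrlg" (len 9), cursors c1@2 c2@7 c4@7 c3@8, authorship .........
After op 6 (insert('g')): buffer="bggnolsrgglgg" (len 13), cursors c1@3 c2@10 c4@10 c3@12, authorship ..1.....24.3.
After op 7 (insert('k')): buffer="bggknolsrggkklgkg" (len 17), cursors c1@4 c2@13 c4@13 c3@16, authorship ..11.....2424.33.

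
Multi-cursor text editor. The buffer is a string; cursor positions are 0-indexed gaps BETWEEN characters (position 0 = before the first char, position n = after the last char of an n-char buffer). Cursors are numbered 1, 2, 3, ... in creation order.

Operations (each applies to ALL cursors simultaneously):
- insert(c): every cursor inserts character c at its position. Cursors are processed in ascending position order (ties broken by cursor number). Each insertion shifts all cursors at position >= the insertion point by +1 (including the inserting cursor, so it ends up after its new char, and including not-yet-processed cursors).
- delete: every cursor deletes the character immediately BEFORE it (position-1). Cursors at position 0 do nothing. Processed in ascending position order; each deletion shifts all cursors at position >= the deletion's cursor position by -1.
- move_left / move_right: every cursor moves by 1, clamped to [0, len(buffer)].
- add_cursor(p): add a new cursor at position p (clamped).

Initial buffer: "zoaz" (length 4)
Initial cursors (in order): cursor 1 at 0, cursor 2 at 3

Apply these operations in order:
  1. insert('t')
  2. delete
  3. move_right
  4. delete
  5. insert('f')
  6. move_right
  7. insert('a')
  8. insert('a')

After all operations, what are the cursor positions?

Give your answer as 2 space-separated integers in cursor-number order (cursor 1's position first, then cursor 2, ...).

Answer: 4 8

Derivation:
After op 1 (insert('t')): buffer="tzoatz" (len 6), cursors c1@1 c2@5, authorship 1...2.
After op 2 (delete): buffer="zoaz" (len 4), cursors c1@0 c2@3, authorship ....
After op 3 (move_right): buffer="zoaz" (len 4), cursors c1@1 c2@4, authorship ....
After op 4 (delete): buffer="oa" (len 2), cursors c1@0 c2@2, authorship ..
After op 5 (insert('f')): buffer="foaf" (len 4), cursors c1@1 c2@4, authorship 1..2
After op 6 (move_right): buffer="foaf" (len 4), cursors c1@2 c2@4, authorship 1..2
After op 7 (insert('a')): buffer="foaafa" (len 6), cursors c1@3 c2@6, authorship 1.1.22
After op 8 (insert('a')): buffer="foaaafaa" (len 8), cursors c1@4 c2@8, authorship 1.11.222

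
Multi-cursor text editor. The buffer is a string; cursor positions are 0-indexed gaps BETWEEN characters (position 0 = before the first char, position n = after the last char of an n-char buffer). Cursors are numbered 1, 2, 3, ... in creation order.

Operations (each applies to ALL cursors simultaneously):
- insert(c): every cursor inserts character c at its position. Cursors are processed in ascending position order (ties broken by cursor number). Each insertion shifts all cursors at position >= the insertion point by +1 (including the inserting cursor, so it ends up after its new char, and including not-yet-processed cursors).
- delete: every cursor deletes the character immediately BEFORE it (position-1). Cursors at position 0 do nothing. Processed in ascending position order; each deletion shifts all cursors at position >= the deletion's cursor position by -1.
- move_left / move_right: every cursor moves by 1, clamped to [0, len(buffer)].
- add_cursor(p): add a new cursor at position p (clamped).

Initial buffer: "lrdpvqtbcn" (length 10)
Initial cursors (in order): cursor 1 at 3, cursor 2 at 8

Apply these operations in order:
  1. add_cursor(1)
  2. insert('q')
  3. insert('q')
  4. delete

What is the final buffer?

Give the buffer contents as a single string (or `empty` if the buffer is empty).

Answer: lqrdqpvqtbqcn

Derivation:
After op 1 (add_cursor(1)): buffer="lrdpvqtbcn" (len 10), cursors c3@1 c1@3 c2@8, authorship ..........
After op 2 (insert('q')): buffer="lqrdqpvqtbqcn" (len 13), cursors c3@2 c1@5 c2@11, authorship .3..1.....2..
After op 3 (insert('q')): buffer="lqqrdqqpvqtbqqcn" (len 16), cursors c3@3 c1@7 c2@14, authorship .33..11.....22..
After op 4 (delete): buffer="lqrdqpvqtbqcn" (len 13), cursors c3@2 c1@5 c2@11, authorship .3..1.....2..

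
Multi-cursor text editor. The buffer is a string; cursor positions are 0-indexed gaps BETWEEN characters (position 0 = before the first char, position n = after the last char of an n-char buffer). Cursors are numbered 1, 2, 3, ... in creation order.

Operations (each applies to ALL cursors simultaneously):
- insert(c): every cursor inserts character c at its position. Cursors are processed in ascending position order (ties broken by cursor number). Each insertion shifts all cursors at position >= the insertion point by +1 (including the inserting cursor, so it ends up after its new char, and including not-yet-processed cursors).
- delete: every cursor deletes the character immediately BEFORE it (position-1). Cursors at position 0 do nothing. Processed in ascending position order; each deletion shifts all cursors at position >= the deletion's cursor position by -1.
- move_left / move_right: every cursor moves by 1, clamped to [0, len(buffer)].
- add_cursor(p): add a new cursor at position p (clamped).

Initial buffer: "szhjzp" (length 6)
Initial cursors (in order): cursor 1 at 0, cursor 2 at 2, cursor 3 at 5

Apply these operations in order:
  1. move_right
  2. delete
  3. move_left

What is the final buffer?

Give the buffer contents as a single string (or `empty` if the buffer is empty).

After op 1 (move_right): buffer="szhjzp" (len 6), cursors c1@1 c2@3 c3@6, authorship ......
After op 2 (delete): buffer="zjz" (len 3), cursors c1@0 c2@1 c3@3, authorship ...
After op 3 (move_left): buffer="zjz" (len 3), cursors c1@0 c2@0 c3@2, authorship ...

Answer: zjz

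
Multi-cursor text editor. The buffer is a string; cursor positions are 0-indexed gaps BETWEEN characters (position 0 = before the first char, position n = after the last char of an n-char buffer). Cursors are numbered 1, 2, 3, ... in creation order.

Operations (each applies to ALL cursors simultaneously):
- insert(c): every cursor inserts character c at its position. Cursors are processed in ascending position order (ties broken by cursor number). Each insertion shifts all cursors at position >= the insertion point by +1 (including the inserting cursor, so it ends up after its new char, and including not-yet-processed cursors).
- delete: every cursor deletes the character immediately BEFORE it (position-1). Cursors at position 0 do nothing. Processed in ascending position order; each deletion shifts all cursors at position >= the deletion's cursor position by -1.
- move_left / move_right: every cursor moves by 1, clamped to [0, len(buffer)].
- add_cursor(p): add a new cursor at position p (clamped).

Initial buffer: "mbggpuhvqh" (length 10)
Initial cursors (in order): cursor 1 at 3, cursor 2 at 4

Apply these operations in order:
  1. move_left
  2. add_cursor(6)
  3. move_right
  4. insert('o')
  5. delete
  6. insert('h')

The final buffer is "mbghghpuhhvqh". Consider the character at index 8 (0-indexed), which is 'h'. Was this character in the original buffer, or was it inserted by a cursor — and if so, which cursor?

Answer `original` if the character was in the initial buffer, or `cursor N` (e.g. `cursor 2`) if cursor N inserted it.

After op 1 (move_left): buffer="mbggpuhvqh" (len 10), cursors c1@2 c2@3, authorship ..........
After op 2 (add_cursor(6)): buffer="mbggpuhvqh" (len 10), cursors c1@2 c2@3 c3@6, authorship ..........
After op 3 (move_right): buffer="mbggpuhvqh" (len 10), cursors c1@3 c2@4 c3@7, authorship ..........
After op 4 (insert('o')): buffer="mbgogopuhovqh" (len 13), cursors c1@4 c2@6 c3@10, authorship ...1.2...3...
After op 5 (delete): buffer="mbggpuhvqh" (len 10), cursors c1@3 c2@4 c3@7, authorship ..........
After op 6 (insert('h')): buffer="mbghghpuhhvqh" (len 13), cursors c1@4 c2@6 c3@10, authorship ...1.2...3...
Authorship (.=original, N=cursor N): . . . 1 . 2 . . . 3 . . .
Index 8: author = original

Answer: original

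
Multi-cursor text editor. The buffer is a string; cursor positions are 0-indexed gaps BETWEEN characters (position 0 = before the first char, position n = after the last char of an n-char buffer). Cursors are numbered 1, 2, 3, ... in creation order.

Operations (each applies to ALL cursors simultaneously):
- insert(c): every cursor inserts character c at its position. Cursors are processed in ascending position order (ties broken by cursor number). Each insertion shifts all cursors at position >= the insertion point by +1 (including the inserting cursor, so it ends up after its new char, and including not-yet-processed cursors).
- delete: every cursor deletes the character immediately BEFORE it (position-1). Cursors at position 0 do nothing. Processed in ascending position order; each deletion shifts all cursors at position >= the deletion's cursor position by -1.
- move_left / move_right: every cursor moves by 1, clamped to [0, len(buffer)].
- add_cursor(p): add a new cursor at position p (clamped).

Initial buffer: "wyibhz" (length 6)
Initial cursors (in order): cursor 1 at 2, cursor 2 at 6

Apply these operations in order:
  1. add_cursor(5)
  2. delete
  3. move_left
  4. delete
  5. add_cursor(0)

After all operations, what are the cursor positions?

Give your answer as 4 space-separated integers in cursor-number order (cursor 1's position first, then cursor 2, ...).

After op 1 (add_cursor(5)): buffer="wyibhz" (len 6), cursors c1@2 c3@5 c2@6, authorship ......
After op 2 (delete): buffer="wib" (len 3), cursors c1@1 c2@3 c3@3, authorship ...
After op 3 (move_left): buffer="wib" (len 3), cursors c1@0 c2@2 c3@2, authorship ...
After op 4 (delete): buffer="b" (len 1), cursors c1@0 c2@0 c3@0, authorship .
After op 5 (add_cursor(0)): buffer="b" (len 1), cursors c1@0 c2@0 c3@0 c4@0, authorship .

Answer: 0 0 0 0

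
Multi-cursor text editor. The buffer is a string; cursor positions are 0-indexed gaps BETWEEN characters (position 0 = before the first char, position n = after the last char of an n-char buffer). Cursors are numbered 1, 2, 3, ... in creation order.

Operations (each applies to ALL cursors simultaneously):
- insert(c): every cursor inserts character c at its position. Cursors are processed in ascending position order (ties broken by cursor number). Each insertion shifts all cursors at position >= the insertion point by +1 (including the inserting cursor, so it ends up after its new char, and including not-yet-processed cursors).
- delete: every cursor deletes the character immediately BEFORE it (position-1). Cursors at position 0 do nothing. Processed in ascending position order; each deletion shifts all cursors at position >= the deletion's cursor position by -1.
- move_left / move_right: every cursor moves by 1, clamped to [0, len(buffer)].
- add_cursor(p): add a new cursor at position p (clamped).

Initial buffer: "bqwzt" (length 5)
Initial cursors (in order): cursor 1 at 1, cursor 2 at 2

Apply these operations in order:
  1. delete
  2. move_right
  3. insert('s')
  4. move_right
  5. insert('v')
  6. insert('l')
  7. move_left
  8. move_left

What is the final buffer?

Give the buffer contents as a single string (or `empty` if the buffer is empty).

Answer: wsszvvllt

Derivation:
After op 1 (delete): buffer="wzt" (len 3), cursors c1@0 c2@0, authorship ...
After op 2 (move_right): buffer="wzt" (len 3), cursors c1@1 c2@1, authorship ...
After op 3 (insert('s')): buffer="wsszt" (len 5), cursors c1@3 c2@3, authorship .12..
After op 4 (move_right): buffer="wsszt" (len 5), cursors c1@4 c2@4, authorship .12..
After op 5 (insert('v')): buffer="wsszvvt" (len 7), cursors c1@6 c2@6, authorship .12.12.
After op 6 (insert('l')): buffer="wsszvvllt" (len 9), cursors c1@8 c2@8, authorship .12.1212.
After op 7 (move_left): buffer="wsszvvllt" (len 9), cursors c1@7 c2@7, authorship .12.1212.
After op 8 (move_left): buffer="wsszvvllt" (len 9), cursors c1@6 c2@6, authorship .12.1212.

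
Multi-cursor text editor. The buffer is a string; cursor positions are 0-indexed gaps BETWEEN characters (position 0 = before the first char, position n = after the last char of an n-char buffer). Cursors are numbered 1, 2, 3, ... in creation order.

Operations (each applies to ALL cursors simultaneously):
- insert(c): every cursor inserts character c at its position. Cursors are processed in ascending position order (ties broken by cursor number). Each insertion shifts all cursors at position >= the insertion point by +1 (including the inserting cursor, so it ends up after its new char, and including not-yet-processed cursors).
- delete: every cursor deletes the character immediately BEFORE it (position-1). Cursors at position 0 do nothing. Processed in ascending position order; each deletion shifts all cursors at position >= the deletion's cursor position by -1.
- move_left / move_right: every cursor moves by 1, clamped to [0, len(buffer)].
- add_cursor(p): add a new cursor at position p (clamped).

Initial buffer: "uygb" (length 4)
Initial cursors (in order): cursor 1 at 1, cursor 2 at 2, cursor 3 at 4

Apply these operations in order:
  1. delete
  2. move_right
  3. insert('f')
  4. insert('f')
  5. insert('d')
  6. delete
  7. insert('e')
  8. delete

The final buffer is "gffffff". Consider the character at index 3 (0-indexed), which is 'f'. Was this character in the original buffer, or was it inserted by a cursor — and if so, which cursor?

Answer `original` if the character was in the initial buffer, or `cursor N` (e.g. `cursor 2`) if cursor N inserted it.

After op 1 (delete): buffer="g" (len 1), cursors c1@0 c2@0 c3@1, authorship .
After op 2 (move_right): buffer="g" (len 1), cursors c1@1 c2@1 c3@1, authorship .
After op 3 (insert('f')): buffer="gfff" (len 4), cursors c1@4 c2@4 c3@4, authorship .123
After op 4 (insert('f')): buffer="gffffff" (len 7), cursors c1@7 c2@7 c3@7, authorship .123123
After op 5 (insert('d')): buffer="gffffffddd" (len 10), cursors c1@10 c2@10 c3@10, authorship .123123123
After op 6 (delete): buffer="gffffff" (len 7), cursors c1@7 c2@7 c3@7, authorship .123123
After op 7 (insert('e')): buffer="gffffffeee" (len 10), cursors c1@10 c2@10 c3@10, authorship .123123123
After op 8 (delete): buffer="gffffff" (len 7), cursors c1@7 c2@7 c3@7, authorship .123123
Authorship (.=original, N=cursor N): . 1 2 3 1 2 3
Index 3: author = 3

Answer: cursor 3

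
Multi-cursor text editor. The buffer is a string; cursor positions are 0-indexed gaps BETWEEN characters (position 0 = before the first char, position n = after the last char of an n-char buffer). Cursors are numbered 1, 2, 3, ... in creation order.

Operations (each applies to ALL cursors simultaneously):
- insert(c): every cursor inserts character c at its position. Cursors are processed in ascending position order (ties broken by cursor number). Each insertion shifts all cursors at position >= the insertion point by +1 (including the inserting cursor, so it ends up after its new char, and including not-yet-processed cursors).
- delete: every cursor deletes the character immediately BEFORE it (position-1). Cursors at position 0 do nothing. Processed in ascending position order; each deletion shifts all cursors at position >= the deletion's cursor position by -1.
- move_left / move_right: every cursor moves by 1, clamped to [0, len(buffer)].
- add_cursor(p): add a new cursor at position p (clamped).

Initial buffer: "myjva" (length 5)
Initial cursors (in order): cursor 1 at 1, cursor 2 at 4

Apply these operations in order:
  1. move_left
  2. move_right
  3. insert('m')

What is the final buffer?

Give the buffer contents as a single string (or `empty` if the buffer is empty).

After op 1 (move_left): buffer="myjva" (len 5), cursors c1@0 c2@3, authorship .....
After op 2 (move_right): buffer="myjva" (len 5), cursors c1@1 c2@4, authorship .....
After op 3 (insert('m')): buffer="mmyjvma" (len 7), cursors c1@2 c2@6, authorship .1...2.

Answer: mmyjvma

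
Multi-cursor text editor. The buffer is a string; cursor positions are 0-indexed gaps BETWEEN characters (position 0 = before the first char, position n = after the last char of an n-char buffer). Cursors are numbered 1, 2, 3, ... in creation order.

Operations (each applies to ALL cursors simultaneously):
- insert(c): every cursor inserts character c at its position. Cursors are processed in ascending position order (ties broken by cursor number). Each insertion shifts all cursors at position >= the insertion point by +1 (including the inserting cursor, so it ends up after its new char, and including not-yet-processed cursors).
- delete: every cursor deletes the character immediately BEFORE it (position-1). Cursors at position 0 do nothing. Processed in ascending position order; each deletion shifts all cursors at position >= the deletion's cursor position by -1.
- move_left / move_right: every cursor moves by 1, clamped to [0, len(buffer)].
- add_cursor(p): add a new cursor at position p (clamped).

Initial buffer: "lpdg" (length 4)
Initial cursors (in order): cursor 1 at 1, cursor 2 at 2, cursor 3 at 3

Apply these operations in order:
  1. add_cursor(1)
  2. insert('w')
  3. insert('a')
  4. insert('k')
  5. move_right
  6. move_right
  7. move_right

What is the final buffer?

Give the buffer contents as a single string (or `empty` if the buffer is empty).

Answer: lwwaakkpwakdwakg

Derivation:
After op 1 (add_cursor(1)): buffer="lpdg" (len 4), cursors c1@1 c4@1 c2@2 c3@3, authorship ....
After op 2 (insert('w')): buffer="lwwpwdwg" (len 8), cursors c1@3 c4@3 c2@5 c3@7, authorship .14.2.3.
After op 3 (insert('a')): buffer="lwwaapwadwag" (len 12), cursors c1@5 c4@5 c2@8 c3@11, authorship .1414.22.33.
After op 4 (insert('k')): buffer="lwwaakkpwakdwakg" (len 16), cursors c1@7 c4@7 c2@11 c3@15, authorship .141414.222.333.
After op 5 (move_right): buffer="lwwaakkpwakdwakg" (len 16), cursors c1@8 c4@8 c2@12 c3@16, authorship .141414.222.333.
After op 6 (move_right): buffer="lwwaakkpwakdwakg" (len 16), cursors c1@9 c4@9 c2@13 c3@16, authorship .141414.222.333.
After op 7 (move_right): buffer="lwwaakkpwakdwakg" (len 16), cursors c1@10 c4@10 c2@14 c3@16, authorship .141414.222.333.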